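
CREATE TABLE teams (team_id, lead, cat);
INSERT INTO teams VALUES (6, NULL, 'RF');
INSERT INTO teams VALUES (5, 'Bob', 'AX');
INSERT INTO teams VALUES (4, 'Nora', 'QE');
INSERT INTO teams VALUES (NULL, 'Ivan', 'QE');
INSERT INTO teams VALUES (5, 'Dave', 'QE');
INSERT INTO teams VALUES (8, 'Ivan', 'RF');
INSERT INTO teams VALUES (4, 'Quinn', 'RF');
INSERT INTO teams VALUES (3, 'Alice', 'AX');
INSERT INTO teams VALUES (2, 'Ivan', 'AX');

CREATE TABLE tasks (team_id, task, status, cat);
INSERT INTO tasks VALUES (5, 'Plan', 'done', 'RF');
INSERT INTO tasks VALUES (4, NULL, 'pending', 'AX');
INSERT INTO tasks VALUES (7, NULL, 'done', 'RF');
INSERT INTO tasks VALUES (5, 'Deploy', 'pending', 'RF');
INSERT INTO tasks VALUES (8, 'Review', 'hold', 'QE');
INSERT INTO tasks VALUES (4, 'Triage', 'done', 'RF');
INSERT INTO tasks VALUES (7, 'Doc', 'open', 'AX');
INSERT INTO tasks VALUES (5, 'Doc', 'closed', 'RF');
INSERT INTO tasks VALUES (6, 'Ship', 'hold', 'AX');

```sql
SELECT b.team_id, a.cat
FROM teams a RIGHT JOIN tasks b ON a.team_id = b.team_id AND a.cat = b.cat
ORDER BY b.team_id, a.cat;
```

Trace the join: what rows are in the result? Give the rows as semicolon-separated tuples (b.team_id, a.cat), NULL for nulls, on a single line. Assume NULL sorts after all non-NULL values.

RIGHT JOIN keeps every row from `tasks`; unmatched rows get NULL for `teams`'s columns.
Matching on a.team_id = b.team_id AND a.cat = b.cat. A NULL in a compared column never satisfies the condition.
- a row (team_id=6, cat=RF): no match.
- a row (team_id=5, cat=AX): no match.
- a row (team_id=4, cat=QE): no match.
- a row (team_id=NULL, cat=QE): no match.
- a row (team_id=5, cat=QE): no match.
- a row (team_id=8, cat=RF): no match.
- a row (team_id=4, cat=RF): matches 1 b row(s) → 1 output row(s).
- a row (team_id=3, cat=AX): no match.
- a row (team_id=2, cat=AX): no match.
- 8 row(s) from b found no a partner → padded with NULL.
After projecting and ordering:
b.team_id | a.cat
4 | RF
4 | NULL
5 | NULL
5 | NULL
5 | NULL
6 | NULL
7 | NULL
7 | NULL
8 | NULL

(4, RF); (4, NULL); (5, NULL); (5, NULL); (5, NULL); (6, NULL); (7, NULL); (7, NULL); (8, NULL)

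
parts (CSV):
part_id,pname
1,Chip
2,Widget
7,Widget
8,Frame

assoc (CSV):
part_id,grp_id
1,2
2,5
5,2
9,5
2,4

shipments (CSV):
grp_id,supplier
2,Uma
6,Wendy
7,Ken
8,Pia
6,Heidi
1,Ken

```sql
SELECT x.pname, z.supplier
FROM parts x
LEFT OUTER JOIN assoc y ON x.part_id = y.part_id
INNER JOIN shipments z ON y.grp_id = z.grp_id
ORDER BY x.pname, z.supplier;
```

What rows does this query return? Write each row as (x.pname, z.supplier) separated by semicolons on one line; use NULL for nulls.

Evaluate left to right. First `parts x LEFT JOIN assoc y` on part_id: 5 row(s).
Then INNER JOIN `shipments z` on grp_id: keep only rows whose y.grp_id appears in z.

(Chip, Uma)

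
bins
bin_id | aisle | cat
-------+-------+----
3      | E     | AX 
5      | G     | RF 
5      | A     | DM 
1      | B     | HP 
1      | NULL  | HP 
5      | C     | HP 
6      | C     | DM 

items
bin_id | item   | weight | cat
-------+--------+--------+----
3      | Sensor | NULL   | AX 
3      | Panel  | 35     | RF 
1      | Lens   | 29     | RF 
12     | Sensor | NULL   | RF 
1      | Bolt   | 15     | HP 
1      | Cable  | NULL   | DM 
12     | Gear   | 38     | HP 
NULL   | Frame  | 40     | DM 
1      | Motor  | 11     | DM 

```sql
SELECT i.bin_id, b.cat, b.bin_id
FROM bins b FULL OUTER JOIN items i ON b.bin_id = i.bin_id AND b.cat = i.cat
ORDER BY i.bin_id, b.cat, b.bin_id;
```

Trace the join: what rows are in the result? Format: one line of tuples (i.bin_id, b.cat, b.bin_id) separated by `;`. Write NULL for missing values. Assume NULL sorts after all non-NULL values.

FULL OUTER JOIN keeps every row from both sides; unmatched rows get NULL for the other side's columns.
Matching on b.bin_id = i.bin_id AND b.cat = i.cat. A NULL in a compared column never satisfies the condition.
- b (bin_id=3, cat=AX) pairs with 1 row(s) of i.
- b (bin_id=5, cat=RF) has no partner → padded with NULL.
- b (bin_id=5, cat=DM) has no partner → padded with NULL.
- b (bin_id=1, cat=HP) pairs with 1 row(s) of i.
- b (bin_id=1, cat=HP) pairs with 1 row(s) of i.
- b (bin_id=5, cat=HP) has no partner → padded with NULL.
- b (bin_id=6, cat=DM) has no partner → padded with NULL.
- 7 i row(s) had no b match → kept, b columns NULL.

(1, HP, 1); (1, HP, 1); (1, NULL, NULL); (1, NULL, NULL); (1, NULL, NULL); (3, AX, 3); (3, NULL, NULL); (12, NULL, NULL); (12, NULL, NULL); (NULL, DM, 5); (NULL, DM, 6); (NULL, HP, 5); (NULL, RF, 5); (NULL, NULL, NULL)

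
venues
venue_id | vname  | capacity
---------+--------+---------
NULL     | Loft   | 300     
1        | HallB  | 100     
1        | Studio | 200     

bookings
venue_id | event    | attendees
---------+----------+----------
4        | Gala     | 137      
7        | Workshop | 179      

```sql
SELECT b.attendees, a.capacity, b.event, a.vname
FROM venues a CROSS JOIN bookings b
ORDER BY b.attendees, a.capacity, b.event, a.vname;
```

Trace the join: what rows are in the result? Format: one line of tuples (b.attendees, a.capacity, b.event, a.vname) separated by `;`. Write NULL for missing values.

(137, 100, Gala, HallB); (137, 200, Gala, Studio); (137, 300, Gala, Loft); (179, 100, Workshop, HallB); (179, 200, Workshop, Studio); (179, 300, Workshop, Loft)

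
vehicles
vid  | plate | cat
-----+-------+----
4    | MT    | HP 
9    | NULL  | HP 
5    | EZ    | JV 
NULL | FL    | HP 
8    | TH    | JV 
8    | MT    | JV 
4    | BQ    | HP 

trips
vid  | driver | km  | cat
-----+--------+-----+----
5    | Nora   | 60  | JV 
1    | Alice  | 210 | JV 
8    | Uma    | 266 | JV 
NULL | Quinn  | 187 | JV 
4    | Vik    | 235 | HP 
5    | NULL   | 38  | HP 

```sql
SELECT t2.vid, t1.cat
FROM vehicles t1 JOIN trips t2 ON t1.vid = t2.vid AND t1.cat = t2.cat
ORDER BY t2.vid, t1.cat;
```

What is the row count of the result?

INNER JOIN keeps only pairs where the ON condition holds.
Matching on t1.vid = t2.vid AND t1.cat = t2.cat. A NULL in a compared column never satisfies the condition.
Matched pairs: 5.
Total: 5 rows.

5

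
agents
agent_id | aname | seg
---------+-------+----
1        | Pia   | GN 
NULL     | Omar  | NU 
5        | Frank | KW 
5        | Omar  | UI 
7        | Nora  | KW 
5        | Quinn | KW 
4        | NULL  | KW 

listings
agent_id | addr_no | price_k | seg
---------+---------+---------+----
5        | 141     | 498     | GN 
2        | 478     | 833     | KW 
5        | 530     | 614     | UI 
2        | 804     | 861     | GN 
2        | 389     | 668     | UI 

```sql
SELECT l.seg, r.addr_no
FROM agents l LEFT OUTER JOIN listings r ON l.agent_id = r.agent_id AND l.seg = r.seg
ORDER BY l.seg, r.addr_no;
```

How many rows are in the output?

LEFT JOIN keeps every row from `agents`; unmatched rows get NULL for `listings`'s columns.
Matching on l.agent_id = r.agent_id AND l.seg = r.seg. A NULL in a compared column never satisfies the condition.
Matched pairs: 1; unmatched l rows kept: 6.
Total: 1 matched + 6 padded = 7 rows.

7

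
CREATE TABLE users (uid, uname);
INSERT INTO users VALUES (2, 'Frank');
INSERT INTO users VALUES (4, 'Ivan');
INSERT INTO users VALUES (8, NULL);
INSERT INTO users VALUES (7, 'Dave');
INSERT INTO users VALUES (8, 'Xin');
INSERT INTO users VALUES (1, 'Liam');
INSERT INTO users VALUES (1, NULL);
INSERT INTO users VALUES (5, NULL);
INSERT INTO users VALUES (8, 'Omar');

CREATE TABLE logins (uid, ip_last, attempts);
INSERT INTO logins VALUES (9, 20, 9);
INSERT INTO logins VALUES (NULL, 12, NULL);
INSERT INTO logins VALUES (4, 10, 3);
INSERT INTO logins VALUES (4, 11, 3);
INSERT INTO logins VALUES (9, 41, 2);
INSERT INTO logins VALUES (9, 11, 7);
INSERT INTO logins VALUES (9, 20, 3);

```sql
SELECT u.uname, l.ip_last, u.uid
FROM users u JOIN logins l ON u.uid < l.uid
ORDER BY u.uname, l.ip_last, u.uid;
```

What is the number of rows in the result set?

INNER JOIN keeps only pairs where the ON condition holds.
Matching on u.uid < l.uid. A NULL in a compared column never satisfies the condition.
Matched pairs: 42.
Total: 42 rows.

42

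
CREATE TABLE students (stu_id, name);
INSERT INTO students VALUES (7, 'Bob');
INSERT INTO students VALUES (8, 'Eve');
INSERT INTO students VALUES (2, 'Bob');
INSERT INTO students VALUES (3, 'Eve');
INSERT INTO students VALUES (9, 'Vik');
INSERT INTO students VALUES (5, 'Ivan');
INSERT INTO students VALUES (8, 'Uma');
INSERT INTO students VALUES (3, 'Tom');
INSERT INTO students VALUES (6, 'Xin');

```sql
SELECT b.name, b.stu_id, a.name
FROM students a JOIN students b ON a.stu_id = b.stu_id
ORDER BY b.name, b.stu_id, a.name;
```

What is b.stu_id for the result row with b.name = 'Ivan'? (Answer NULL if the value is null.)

5

INNER JOIN keeps only pairs where the ON condition holds.
Matching on a.stu_id = b.stu_id.
Matched pairs: 13.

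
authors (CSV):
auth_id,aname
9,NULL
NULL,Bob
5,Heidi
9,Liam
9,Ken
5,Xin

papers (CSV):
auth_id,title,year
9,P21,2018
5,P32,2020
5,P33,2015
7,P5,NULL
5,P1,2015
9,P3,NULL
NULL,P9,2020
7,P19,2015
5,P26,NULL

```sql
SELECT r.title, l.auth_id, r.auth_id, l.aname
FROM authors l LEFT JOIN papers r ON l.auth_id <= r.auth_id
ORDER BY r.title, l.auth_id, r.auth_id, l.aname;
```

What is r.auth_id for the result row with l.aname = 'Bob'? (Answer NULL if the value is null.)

NULL

LEFT JOIN keeps every row from `authors`; unmatched rows get NULL for `papers`'s columns.
Matching on l.auth_id <= r.auth_id. A NULL in a compared column never satisfies the condition.
Matched pairs: 22; unmatched l rows kept: 1.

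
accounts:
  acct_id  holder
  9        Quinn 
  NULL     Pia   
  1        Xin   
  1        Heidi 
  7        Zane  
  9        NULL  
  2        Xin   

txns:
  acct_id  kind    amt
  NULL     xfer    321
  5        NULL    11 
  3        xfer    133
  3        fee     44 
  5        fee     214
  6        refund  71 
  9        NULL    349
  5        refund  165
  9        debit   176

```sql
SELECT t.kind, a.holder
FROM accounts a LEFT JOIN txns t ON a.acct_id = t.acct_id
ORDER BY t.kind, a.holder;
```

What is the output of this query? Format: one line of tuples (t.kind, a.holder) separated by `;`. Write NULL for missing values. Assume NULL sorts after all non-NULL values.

LEFT JOIN keeps every row from `accounts`; unmatched rows get NULL for `txns`'s columns.
Matching on a.acct_id = t.acct_id. A NULL in a compared column never satisfies the condition.
- acct_id=9: 2 matching t row(s), so 2 row(s) emitted.
- acct_id=NULL: no t row matches, row kept with t columns NULL.
- acct_id=1: no t row matches, row kept with t columns NULL.
- acct_id=1: no t row matches, row kept with t columns NULL.
- acct_id=7: no t row matches, row kept with t columns NULL.
- acct_id=9: 2 matching t row(s), so 2 row(s) emitted.
- acct_id=2: no t row matches, row kept with t columns NULL.
After projecting and ordering:
t.kind | a.holder
debit | Quinn
debit | NULL
NULL | Heidi
NULL | Pia
NULL | Quinn
NULL | Xin
NULL | Xin
NULL | Zane
NULL | NULL

(debit, Quinn); (debit, NULL); (NULL, Heidi); (NULL, Pia); (NULL, Quinn); (NULL, Xin); (NULL, Xin); (NULL, Zane); (NULL, NULL)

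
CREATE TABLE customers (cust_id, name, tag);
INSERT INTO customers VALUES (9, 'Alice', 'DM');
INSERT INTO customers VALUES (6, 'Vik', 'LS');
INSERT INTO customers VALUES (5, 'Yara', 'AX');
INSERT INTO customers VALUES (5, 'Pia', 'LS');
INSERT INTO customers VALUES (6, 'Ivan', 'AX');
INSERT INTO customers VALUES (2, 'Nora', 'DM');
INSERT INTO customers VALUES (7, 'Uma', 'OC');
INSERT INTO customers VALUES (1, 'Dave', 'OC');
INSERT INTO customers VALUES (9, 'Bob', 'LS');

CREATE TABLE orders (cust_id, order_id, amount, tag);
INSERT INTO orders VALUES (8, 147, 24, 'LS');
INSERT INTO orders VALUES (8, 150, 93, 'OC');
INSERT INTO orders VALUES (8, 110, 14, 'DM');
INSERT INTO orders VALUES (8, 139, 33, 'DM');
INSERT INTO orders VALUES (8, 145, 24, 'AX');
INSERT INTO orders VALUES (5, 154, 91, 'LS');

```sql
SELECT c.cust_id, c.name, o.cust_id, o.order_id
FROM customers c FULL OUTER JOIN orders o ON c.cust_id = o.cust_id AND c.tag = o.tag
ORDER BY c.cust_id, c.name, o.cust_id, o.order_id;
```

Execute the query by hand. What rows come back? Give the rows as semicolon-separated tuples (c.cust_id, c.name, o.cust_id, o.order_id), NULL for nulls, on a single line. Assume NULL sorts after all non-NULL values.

FULL OUTER JOIN keeps every row from both sides; unmatched rows get NULL for the other side's columns.
Matching on c.cust_id = o.cust_id AND c.tag = o.tag.
- c (cust_id=9, tag=DM) has no partner → padded with NULL.
- c (cust_id=6, tag=LS) has no partner → padded with NULL.
- c (cust_id=5, tag=AX) has no partner → padded with NULL.
- c (cust_id=5, tag=LS) pairs with 1 row(s) of o.
- c (cust_id=6, tag=AX) has no partner → padded with NULL.
- c (cust_id=2, tag=DM) has no partner → padded with NULL.
- c (cust_id=7, tag=OC) has no partner → padded with NULL.
- c (cust_id=1, tag=OC) has no partner → padded with NULL.
- c (cust_id=9, tag=LS) has no partner → padded with NULL.
- plus 5 unmatched o row(s), each kept with NULL c columns.

(1, Dave, NULL, NULL); (2, Nora, NULL, NULL); (5, Pia, 5, 154); (5, Yara, NULL, NULL); (6, Ivan, NULL, NULL); (6, Vik, NULL, NULL); (7, Uma, NULL, NULL); (9, Alice, NULL, NULL); (9, Bob, NULL, NULL); (NULL, NULL, 8, 110); (NULL, NULL, 8, 139); (NULL, NULL, 8, 145); (NULL, NULL, 8, 147); (NULL, NULL, 8, 150)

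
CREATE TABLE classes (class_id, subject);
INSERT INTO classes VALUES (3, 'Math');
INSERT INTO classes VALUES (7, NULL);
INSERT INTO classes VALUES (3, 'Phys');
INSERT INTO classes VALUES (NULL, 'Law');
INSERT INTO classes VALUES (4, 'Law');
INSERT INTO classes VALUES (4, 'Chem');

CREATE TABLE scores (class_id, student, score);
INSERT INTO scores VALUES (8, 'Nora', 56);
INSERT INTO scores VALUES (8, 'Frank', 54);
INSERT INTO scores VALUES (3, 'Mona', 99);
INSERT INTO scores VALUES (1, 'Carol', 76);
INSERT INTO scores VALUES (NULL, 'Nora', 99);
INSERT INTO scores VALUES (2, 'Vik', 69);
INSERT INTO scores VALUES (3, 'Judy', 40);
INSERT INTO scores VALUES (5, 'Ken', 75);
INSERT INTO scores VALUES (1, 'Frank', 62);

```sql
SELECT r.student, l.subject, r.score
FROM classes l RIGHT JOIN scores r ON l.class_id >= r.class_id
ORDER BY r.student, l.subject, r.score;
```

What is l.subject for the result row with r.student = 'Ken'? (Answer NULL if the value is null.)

RIGHT JOIN keeps every row from `scores`; unmatched rows get NULL for `classes`'s columns.
Matching on l.class_id >= r.class_id. A NULL in a compared column never satisfies the condition.
Matched pairs: 26; unmatched r rows kept: 3.

NULL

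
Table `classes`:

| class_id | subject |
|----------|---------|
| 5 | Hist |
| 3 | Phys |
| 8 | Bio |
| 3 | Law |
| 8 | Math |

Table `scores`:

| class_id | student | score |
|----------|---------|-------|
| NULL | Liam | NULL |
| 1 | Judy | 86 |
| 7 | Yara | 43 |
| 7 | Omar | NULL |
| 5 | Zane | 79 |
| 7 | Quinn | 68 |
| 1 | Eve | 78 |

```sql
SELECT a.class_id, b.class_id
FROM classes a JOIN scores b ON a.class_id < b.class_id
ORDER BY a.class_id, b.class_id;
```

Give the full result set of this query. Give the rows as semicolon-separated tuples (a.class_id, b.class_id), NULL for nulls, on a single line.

INNER JOIN keeps only pairs where the ON condition holds.
Matching on a.class_id < b.class_id. A NULL in a compared column never satisfies the condition.
- class_id=5: 3 matching b row(s), so 3 row(s) emitted.
- class_id=3: 4 matching b row(s), so 4 row(s) emitted.
- class_id=8: no matching b row, dropped.
- class_id=3: 4 matching b row(s), so 4 row(s) emitted.
- class_id=8: no matching b row, dropped.

(3, 5); (3, 5); (3, 7); (3, 7); (3, 7); (3, 7); (3, 7); (3, 7); (5, 7); (5, 7); (5, 7)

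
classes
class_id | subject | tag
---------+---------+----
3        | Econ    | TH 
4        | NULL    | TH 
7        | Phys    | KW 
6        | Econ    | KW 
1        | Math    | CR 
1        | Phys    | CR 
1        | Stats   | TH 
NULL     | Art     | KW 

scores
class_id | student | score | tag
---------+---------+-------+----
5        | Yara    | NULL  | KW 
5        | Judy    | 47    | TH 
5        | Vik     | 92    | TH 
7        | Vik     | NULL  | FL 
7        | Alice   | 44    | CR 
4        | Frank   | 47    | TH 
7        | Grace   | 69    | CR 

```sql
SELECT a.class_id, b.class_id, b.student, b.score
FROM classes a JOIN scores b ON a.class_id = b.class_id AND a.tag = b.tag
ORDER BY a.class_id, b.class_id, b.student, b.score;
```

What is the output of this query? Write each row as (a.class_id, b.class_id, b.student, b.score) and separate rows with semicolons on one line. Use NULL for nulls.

(4, 4, Frank, 47)

INNER JOIN keeps only pairs where the ON condition holds.
Matching on a.class_id = b.class_id AND a.tag = b.tag. A NULL in a compared column never satisfies the condition.
- a (class_id=3, tag=TH) has no partner → excluded.
- a (class_id=4, tag=TH) pairs with 1 row(s) of b.
- a (class_id=7, tag=KW) has no partner → excluded.
- a (class_id=6, tag=KW) has no partner → excluded.
- a (class_id=1, tag=CR) has no partner → excluded.
- a (class_id=1, tag=CR) has no partner → excluded.
- a (class_id=1, tag=TH) has no partner → excluded.
- a (class_id=NULL, tag=KW) has no partner → excluded.
After projecting and ordering:
a.class_id | b.class_id | b.student | b.score
4 | 4 | Frank | 47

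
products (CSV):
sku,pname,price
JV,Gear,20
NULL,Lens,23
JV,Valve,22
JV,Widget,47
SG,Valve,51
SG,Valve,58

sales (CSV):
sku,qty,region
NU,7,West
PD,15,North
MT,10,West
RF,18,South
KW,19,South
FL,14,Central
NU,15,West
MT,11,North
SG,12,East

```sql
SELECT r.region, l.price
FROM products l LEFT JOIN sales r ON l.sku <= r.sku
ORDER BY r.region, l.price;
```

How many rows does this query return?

LEFT JOIN keeps every row from `products`; unmatched rows get NULL for `sales`'s columns.
Matching on l.sku <= r.sku. A NULL in a compared column never satisfies the condition.
- sku=JV: 8 matching r row(s), so 8 row(s) emitted.
- sku=NULL: no r row matches, row kept with r columns NULL.
- sku=JV: 8 matching r row(s), so 8 row(s) emitted.
- sku=JV: 8 matching r row(s), so 8 row(s) emitted.
- sku=SG: 1 matching r row(s), so 1 row(s) emitted.
- sku=SG: 1 matching r row(s), so 1 row(s) emitted.
Total: 26 matched + 1 padded = 27 rows.

27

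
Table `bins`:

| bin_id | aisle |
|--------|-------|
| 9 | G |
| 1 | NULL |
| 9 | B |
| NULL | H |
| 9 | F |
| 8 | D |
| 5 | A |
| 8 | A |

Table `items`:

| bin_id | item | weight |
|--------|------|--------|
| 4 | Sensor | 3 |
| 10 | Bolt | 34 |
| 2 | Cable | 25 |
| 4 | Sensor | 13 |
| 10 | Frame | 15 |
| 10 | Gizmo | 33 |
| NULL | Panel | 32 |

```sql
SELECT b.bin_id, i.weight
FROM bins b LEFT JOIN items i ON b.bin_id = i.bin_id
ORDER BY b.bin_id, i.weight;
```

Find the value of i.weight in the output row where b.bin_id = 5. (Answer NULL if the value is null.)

LEFT JOIN keeps every row from `bins`; unmatched rows get NULL for `items`'s columns.
Matching on b.bin_id = i.bin_id. A NULL in a compared column never satisfies the condition.
- bin_id=9: no i row matches, row kept with i columns NULL.
- bin_id=1: no i row matches, row kept with i columns NULL.
- bin_id=9: no i row matches, row kept with i columns NULL.
- bin_id=NULL: no i row matches, row kept with i columns NULL.
- bin_id=9: no i row matches, row kept with i columns NULL.
- bin_id=8: no i row matches, row kept with i columns NULL.
- bin_id=5: no i row matches, row kept with i columns NULL.
- bin_id=8: no i row matches, row kept with i columns NULL.

NULL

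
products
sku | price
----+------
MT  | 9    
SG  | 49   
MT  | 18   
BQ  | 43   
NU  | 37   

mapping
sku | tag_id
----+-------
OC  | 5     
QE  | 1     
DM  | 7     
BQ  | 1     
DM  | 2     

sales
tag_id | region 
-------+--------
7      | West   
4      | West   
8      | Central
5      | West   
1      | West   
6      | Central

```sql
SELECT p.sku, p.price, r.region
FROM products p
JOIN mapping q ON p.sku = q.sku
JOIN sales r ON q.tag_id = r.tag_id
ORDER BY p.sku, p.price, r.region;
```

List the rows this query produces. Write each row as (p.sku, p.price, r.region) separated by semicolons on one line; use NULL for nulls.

Joins associate left-to-right: products INNER JOIN mapping on sku gives 1 intermediate row(s).
Then INNER JOIN `sales r` on tag_id: keep only rows whose q.tag_id appears in r.

(BQ, 43, West)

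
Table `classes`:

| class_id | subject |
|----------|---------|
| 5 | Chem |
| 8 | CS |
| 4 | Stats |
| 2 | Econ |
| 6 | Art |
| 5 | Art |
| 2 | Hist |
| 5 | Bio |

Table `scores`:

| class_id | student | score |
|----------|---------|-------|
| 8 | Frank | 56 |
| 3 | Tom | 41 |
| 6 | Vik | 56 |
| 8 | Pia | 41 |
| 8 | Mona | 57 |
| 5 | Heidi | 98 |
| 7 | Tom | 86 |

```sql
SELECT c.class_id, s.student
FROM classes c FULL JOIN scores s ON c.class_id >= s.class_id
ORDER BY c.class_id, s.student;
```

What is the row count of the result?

FULL OUTER JOIN keeps every row from both sides; unmatched rows get NULL for the other side's columns.
Matching on c.class_id >= s.class_id.
- c (class_id=5) pairs with 2 row(s) of s.
- c (class_id=8) pairs with 7 row(s) of s.
- c (class_id=4) pairs with 1 row(s) of s.
- c (class_id=2) has no partner → padded with NULL.
- c (class_id=6) pairs with 3 row(s) of s.
- c (class_id=5) pairs with 2 row(s) of s.
- c (class_id=2) has no partner → padded with NULL.
- c (class_id=5) pairs with 2 row(s) of s.
Total: 17 matched + 2 padded = 19 rows.

19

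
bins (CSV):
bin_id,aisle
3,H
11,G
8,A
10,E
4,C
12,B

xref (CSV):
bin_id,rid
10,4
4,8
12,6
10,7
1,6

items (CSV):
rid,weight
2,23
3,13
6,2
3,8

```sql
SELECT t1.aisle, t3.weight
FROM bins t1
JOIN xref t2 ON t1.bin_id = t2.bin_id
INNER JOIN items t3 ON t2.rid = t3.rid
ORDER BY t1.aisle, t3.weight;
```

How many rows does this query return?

1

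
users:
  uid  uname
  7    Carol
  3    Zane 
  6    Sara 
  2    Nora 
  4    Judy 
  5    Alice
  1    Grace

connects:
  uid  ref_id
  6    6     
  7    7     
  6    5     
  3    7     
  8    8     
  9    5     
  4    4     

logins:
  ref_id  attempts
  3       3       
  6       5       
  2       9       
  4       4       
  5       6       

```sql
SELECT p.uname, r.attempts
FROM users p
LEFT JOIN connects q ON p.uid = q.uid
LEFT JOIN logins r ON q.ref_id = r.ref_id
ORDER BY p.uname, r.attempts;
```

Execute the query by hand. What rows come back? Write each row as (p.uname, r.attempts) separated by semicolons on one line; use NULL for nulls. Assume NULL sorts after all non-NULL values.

(Alice, NULL); (Carol, NULL); (Grace, NULL); (Judy, 4); (Nora, NULL); (Sara, 5); (Sara, 6); (Zane, NULL)

Evaluate left to right. First `users p LEFT JOIN connects q` on uid: 8 row(s).
Then LEFT JOIN `logins r` on ref_id: each of those 8 rows is kept; rows whose q.ref_id has no match in r get NULL for r's columns.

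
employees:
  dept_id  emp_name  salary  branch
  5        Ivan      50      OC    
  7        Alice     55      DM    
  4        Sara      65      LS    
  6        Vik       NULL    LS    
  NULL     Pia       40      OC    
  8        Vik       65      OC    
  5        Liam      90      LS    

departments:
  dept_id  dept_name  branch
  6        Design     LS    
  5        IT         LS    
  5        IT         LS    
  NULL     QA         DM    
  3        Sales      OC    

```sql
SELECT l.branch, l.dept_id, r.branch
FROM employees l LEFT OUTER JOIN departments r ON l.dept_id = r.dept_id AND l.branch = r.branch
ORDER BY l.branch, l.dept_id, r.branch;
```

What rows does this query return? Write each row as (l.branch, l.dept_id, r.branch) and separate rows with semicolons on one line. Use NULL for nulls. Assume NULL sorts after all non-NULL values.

(DM, 7, NULL); (LS, 4, NULL); (LS, 5, LS); (LS, 5, LS); (LS, 6, LS); (OC, 5, NULL); (OC, 8, NULL); (OC, NULL, NULL)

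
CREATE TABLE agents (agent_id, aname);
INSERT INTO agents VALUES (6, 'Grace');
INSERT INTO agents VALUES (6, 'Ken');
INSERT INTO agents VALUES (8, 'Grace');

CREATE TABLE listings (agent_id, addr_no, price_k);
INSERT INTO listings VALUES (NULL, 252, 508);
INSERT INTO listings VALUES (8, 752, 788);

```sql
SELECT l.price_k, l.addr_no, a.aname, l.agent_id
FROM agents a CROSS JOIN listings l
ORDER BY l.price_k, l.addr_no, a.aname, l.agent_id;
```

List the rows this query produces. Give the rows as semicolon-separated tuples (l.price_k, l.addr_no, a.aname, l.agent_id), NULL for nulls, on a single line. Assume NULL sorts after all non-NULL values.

(508, 252, Grace, NULL); (508, 252, Grace, NULL); (508, 252, Ken, NULL); (788, 752, Grace, 8); (788, 752, Grace, 8); (788, 752, Ken, 8)

CROSS JOIN pairs every row of `agents` with every row of `listings`: 3 × 2 = 6 rows.
After projecting and ordering:
l.price_k | l.addr_no | a.aname | l.agent_id
508 | 252 | Grace | NULL
508 | 252 | Grace | NULL
508 | 252 | Ken | NULL
788 | 752 | Grace | 8
788 | 752 | Grace | 8
788 | 752 | Ken | 8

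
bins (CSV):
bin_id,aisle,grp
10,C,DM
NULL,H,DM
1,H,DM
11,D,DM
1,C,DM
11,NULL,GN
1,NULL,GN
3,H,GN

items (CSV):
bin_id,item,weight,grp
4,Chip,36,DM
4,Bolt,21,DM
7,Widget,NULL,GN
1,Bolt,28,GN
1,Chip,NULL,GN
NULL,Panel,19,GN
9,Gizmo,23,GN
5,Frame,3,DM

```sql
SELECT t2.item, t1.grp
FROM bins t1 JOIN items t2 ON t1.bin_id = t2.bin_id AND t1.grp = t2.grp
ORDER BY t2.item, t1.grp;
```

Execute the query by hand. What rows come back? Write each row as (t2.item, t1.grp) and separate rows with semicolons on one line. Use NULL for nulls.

(Bolt, GN); (Chip, GN)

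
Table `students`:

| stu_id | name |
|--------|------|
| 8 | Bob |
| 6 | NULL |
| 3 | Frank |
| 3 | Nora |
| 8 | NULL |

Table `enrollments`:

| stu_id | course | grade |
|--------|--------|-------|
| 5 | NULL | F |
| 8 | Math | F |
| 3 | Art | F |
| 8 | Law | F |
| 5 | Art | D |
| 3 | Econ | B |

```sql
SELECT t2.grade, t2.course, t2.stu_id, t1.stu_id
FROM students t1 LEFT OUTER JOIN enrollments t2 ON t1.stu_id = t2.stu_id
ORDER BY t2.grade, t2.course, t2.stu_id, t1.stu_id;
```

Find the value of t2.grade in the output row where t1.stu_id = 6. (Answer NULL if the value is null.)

LEFT JOIN keeps every row from `students`; unmatched rows get NULL for `enrollments`'s columns.
Matching on t1.stu_id = t2.stu_id.
- t1 (stu_id=8) pairs with 2 row(s) of t2.
- t1 (stu_id=6) has no partner → padded with NULL.
- t1 (stu_id=3) pairs with 2 row(s) of t2.
- t1 (stu_id=3) pairs with 2 row(s) of t2.
- t1 (stu_id=8) pairs with 2 row(s) of t2.

NULL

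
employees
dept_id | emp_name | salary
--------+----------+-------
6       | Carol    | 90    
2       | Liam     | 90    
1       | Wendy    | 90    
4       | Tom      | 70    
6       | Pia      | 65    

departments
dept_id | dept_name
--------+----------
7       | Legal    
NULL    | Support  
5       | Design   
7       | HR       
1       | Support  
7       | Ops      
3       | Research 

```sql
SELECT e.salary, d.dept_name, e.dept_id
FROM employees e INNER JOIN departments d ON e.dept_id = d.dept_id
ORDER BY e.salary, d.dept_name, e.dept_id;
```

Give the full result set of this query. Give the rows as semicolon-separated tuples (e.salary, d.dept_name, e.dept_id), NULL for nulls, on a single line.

(90, Support, 1)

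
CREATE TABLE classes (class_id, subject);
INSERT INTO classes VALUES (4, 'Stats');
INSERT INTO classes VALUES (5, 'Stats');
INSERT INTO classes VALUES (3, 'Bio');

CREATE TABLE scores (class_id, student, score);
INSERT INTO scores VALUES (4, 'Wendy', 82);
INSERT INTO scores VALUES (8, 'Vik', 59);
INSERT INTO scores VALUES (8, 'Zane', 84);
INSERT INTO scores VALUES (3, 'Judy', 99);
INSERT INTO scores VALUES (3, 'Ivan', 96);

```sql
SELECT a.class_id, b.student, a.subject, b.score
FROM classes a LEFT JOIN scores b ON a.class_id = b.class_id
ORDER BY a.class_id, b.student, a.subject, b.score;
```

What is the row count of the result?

LEFT JOIN keeps every row from `classes`; unmatched rows get NULL for `scores`'s columns.
Matching on a.class_id = b.class_id.
Matched pairs: 3; unmatched a rows kept: 1.
Total: 3 matched + 1 padded = 4 rows.

4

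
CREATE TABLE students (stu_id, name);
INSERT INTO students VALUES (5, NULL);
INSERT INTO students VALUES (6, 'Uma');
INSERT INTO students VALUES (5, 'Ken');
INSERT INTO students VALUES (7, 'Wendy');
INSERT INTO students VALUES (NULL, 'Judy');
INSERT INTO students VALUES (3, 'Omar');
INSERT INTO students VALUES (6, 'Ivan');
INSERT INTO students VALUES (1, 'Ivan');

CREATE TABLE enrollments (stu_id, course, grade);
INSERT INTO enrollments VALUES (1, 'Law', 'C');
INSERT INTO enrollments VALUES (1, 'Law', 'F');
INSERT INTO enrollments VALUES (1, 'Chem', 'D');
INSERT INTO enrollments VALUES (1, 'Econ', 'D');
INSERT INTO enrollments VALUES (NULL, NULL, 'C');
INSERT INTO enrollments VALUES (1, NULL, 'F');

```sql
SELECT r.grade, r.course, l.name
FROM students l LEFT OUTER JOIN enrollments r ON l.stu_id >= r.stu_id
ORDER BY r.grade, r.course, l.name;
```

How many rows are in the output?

36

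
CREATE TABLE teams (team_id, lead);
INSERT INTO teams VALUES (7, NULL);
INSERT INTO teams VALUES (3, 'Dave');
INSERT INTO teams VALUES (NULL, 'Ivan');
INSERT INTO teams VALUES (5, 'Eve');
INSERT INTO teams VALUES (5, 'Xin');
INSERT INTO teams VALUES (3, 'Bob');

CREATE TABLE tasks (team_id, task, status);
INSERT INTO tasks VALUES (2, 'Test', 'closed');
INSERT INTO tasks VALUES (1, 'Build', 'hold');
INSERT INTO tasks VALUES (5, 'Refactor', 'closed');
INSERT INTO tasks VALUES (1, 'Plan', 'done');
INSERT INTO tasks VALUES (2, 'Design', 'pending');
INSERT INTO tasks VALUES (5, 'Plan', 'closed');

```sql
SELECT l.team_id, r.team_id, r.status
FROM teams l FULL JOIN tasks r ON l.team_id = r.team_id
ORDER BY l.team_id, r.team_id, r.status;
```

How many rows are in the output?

FULL OUTER JOIN keeps every row from both sides; unmatched rows get NULL for the other side's columns.
Matching on l.team_id = r.team_id. A NULL in a compared column never satisfies the condition.
- l (team_id=7) has no partner → padded with NULL.
- l (team_id=3) has no partner → padded with NULL.
- l (team_id=NULL) has no partner → padded with NULL.
- l (team_id=5) pairs with 2 row(s) of r.
- l (team_id=5) pairs with 2 row(s) of r.
- l (team_id=3) has no partner → padded with NULL.
- plus 4 unmatched r row(s), each kept with NULL l columns.
Total: 4 matched + 8 padded = 12 rows.

12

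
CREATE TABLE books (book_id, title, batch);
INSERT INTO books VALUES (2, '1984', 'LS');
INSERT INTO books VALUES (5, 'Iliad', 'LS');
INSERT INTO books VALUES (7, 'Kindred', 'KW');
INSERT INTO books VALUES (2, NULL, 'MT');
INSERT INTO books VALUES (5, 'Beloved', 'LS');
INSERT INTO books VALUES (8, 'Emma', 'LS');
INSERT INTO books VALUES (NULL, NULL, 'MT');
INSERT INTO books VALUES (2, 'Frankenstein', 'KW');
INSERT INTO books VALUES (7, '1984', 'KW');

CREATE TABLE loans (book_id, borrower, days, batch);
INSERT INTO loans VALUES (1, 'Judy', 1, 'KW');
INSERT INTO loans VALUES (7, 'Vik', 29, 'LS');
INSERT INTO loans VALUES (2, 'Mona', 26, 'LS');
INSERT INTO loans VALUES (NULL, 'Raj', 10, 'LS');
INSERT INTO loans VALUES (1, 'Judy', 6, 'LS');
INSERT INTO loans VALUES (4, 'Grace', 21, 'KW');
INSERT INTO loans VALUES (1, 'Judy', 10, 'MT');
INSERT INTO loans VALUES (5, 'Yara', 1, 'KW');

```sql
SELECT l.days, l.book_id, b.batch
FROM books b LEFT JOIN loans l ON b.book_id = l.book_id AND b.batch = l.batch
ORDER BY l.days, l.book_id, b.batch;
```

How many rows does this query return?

LEFT JOIN keeps every row from `books`; unmatched rows get NULL for `loans`'s columns.
Matching on b.book_id = l.book_id AND b.batch = l.batch. A NULL in a compared column never satisfies the condition.
- b[0] book_id=2, batch=LS → 1 match(es) in l → 1 row(s).
- b[1] book_id=5, batch=LS → no match; kept with NULLs on the l side.
- b[2] book_id=7, batch=KW → no match; kept with NULLs on the l side.
- b[3] book_id=2, batch=MT → no match; kept with NULLs on the l side.
- b[4] book_id=5, batch=LS → no match; kept with NULLs on the l side.
- b[5] book_id=8, batch=LS → no match; kept with NULLs on the l side.
- b[6] book_id=NULL, batch=MT → no match; kept with NULLs on the l side.
- b[7] book_id=2, batch=KW → no match; kept with NULLs on the l side.
- b[8] book_id=7, batch=KW → no match; kept with NULLs on the l side.
Total: 1 matched + 8 padded = 9 rows.

9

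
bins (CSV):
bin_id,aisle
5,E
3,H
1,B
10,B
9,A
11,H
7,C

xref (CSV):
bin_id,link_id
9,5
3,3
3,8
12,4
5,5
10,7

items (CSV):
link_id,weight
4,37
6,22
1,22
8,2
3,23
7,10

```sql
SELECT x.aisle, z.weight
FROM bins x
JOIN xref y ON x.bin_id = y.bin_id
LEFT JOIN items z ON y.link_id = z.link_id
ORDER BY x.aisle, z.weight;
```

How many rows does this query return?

Step 1 — x INNER JOIN y on bin_id → 5 row(s).
Then LEFT JOIN `items z` on link_id: each of those 5 rows is kept; rows whose y.link_id has no match in z get NULL for z's columns.
Result: 5 row(s).

5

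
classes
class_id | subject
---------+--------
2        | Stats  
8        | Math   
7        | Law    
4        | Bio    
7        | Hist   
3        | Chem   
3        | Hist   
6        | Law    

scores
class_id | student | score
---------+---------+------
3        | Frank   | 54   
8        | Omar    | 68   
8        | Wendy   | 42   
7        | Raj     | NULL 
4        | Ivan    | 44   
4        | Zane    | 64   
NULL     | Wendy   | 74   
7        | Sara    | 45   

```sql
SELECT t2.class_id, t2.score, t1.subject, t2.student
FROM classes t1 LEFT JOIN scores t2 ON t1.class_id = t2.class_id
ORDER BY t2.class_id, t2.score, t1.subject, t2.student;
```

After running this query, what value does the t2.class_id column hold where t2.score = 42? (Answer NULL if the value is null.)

8

LEFT JOIN keeps every row from `classes`; unmatched rows get NULL for `scores`'s columns.
Matching on t1.class_id = t2.class_id. A NULL in a compared column never satisfies the condition.
- class_id=2: no t2 row matches, row kept with t2 columns NULL.
- class_id=8: 2 matching t2 row(s), so 2 row(s) emitted.
- class_id=7: 2 matching t2 row(s), so 2 row(s) emitted.
- class_id=4: 2 matching t2 row(s), so 2 row(s) emitted.
- class_id=7: 2 matching t2 row(s), so 2 row(s) emitted.
- class_id=3: 1 matching t2 row(s), so 1 row(s) emitted.
- class_id=3: 1 matching t2 row(s), so 1 row(s) emitted.
- class_id=6: no t2 row matches, row kept with t2 columns NULL.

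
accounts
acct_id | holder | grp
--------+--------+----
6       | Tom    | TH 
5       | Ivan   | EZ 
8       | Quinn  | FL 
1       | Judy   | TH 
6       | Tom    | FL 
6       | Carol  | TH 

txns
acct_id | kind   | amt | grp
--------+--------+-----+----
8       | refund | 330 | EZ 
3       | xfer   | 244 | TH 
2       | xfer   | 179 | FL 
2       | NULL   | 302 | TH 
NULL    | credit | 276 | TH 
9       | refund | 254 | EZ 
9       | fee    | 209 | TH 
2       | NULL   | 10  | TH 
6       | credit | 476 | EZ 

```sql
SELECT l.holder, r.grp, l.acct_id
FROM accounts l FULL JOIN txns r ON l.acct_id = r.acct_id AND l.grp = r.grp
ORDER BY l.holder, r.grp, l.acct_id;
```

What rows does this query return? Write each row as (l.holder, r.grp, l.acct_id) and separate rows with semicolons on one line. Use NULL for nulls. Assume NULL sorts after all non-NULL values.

(Carol, NULL, 6); (Ivan, NULL, 5); (Judy, NULL, 1); (Quinn, NULL, 8); (Tom, NULL, 6); (Tom, NULL, 6); (NULL, EZ, NULL); (NULL, EZ, NULL); (NULL, EZ, NULL); (NULL, FL, NULL); (NULL, TH, NULL); (NULL, TH, NULL); (NULL, TH, NULL); (NULL, TH, NULL); (NULL, TH, NULL)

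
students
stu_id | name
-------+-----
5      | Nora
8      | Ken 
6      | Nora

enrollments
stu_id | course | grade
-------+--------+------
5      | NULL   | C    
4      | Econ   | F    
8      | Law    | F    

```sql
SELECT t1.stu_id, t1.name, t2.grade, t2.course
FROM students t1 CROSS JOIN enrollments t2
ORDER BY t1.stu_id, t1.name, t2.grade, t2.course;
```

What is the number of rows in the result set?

CROSS JOIN pairs every row of `students` with every row of `enrollments`: 3 × 3 = 9 rows.

9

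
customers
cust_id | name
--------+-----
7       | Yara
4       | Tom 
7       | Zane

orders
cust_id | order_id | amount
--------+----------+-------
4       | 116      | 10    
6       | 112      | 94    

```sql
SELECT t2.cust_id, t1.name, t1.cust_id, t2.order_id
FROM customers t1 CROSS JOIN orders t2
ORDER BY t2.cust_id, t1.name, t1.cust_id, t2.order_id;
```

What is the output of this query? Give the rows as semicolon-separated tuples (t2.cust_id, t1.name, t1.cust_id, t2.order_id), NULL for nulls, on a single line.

CROSS JOIN pairs every row of `customers` with every row of `orders`: 3 × 2 = 6 rows.

(4, Tom, 4, 116); (4, Yara, 7, 116); (4, Zane, 7, 116); (6, Tom, 4, 112); (6, Yara, 7, 112); (6, Zane, 7, 112)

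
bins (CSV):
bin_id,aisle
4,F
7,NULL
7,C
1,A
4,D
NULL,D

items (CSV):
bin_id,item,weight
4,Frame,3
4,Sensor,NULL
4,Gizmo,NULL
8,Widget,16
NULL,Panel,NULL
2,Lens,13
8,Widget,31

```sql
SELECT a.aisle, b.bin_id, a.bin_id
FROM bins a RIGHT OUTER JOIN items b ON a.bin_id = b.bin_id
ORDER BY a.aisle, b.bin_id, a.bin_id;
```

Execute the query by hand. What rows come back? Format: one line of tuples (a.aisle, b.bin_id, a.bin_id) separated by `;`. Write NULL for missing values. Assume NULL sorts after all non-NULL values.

RIGHT JOIN keeps every row from `items`; unmatched rows get NULL for `bins`'s columns.
Matching on a.bin_id = b.bin_id. A NULL in a compared column never satisfies the condition.
- a (bin_id=4) pairs with 3 row(s) of b.
- a (bin_id=7) has no partner in b.
- a (bin_id=7) has no partner in b.
- a (bin_id=1) has no partner in b.
- a (bin_id=4) pairs with 3 row(s) of b.
- a (bin_id=NULL) has no partner in b.
- plus 4 unmatched b row(s), each kept with NULL a columns.
After projecting and ordering:
a.aisle | b.bin_id | a.bin_id
D | 4 | 4
D | 4 | 4
D | 4 | 4
F | 4 | 4
F | 4 | 4
F | 4 | 4
NULL | 2 | NULL
NULL | 8 | NULL
NULL | 8 | NULL
NULL | NULL | NULL

(D, 4, 4); (D, 4, 4); (D, 4, 4); (F, 4, 4); (F, 4, 4); (F, 4, 4); (NULL, 2, NULL); (NULL, 8, NULL); (NULL, 8, NULL); (NULL, NULL, NULL)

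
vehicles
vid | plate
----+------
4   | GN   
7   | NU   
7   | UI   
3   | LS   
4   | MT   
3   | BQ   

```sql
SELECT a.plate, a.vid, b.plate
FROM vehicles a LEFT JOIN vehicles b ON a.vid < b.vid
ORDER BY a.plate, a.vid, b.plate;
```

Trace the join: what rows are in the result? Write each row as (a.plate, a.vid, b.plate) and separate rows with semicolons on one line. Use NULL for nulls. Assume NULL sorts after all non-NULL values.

(BQ, 3, GN); (BQ, 3, MT); (BQ, 3, NU); (BQ, 3, UI); (GN, 4, NU); (GN, 4, UI); (LS, 3, GN); (LS, 3, MT); (LS, 3, NU); (LS, 3, UI); (MT, 4, NU); (MT, 4, UI); (NU, 7, NULL); (UI, 7, NULL)

LEFT JOIN keeps every row from `vehicles a`; unmatched rows get NULL for `vehicles b`'s columns.
Matching on a.vid < b.vid.
Matched pairs: 12; unmatched a rows kept: 2.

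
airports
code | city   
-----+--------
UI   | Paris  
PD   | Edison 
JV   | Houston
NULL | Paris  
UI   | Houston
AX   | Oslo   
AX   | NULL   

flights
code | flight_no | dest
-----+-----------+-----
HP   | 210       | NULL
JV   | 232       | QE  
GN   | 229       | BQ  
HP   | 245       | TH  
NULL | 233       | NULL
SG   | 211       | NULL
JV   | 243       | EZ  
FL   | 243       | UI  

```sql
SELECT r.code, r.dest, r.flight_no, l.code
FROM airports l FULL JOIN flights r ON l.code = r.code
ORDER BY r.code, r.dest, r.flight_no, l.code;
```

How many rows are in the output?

FULL OUTER JOIN keeps every row from both sides; unmatched rows get NULL for the other side's columns.
Matching on l.code = r.code. A NULL in a compared column never satisfies the condition.
- l row (code=UI): no match → kept, r columns NULL.
- l row (code=PD): no match → kept, r columns NULL.
- l row (code=JV): matches 2 r row(s) → 2 output row(s).
- l row (code=NULL): no match → kept, r columns NULL.
- l row (code=UI): no match → kept, r columns NULL.
- l row (code=AX): no match → kept, r columns NULL.
- l row (code=AX): no match → kept, r columns NULL.
- 6 r row(s) had no l match → kept, l columns NULL.
Total: 2 matched + 12 padded = 14 rows.

14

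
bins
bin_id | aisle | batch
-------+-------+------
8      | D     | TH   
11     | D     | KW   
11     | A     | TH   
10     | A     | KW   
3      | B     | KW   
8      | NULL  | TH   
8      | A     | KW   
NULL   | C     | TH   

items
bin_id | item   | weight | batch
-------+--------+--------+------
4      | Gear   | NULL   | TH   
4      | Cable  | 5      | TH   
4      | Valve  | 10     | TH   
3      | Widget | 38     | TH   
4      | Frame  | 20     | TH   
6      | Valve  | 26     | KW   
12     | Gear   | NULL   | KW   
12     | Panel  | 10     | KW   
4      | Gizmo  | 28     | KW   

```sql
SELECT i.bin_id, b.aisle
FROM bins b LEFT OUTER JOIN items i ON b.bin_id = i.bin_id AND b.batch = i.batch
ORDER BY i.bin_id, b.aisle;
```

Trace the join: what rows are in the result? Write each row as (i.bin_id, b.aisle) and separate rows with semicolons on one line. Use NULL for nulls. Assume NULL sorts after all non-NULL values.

(NULL, A); (NULL, A); (NULL, A); (NULL, B); (NULL, C); (NULL, D); (NULL, D); (NULL, NULL)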